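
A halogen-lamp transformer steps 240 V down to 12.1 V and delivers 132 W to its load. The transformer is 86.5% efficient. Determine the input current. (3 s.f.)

P_in = P_out/η = 132/0.865 = 152.60 W.
I_in = P_in/V_in = 152.60/240 = 0.636 A.

I_in ≈ 0.636 A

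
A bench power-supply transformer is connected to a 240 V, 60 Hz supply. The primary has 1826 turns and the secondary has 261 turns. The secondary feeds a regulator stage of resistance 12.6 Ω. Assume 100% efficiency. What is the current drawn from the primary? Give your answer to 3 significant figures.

I_p ≈ 0.389 A

V_s = V_p × N_s/N_p = 240 × 261/1826 = 34.304 V.
I_s = V_s/R = 34.304/12.6 = 2.7226 A.
For an ideal transformer I_p N_p = I_s N_s, so I_p = 2.7226 × 261/1826 = 0.389 A.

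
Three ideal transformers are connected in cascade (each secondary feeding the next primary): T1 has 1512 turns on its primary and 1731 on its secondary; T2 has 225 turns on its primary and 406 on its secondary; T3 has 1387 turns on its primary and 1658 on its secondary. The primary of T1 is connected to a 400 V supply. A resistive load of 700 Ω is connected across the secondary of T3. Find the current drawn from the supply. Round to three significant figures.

I_supply ≈ 3.48 A

After T1: V = 400.00 × 1731/1512 = 457.94 V.
After T2: V = 457.94 × 406/225 = 826.32 V.
After T3: V = 826.32 × 1658/1387 = 987.77 V.
I_load = 987.77/700 = 1.4111 A, so P_out = 987.77 × 1.4111 = 1393.8 W.
All ideal ⇒ P_in = P_out, so I_supply = 1393.8/400 = 3.48 A.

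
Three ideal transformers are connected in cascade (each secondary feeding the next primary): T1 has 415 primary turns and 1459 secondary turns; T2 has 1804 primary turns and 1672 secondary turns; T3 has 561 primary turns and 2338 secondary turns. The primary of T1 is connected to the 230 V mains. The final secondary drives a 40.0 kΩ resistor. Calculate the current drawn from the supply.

I_supply ≈ 1.06 A

Secondary of T1: V = 230.00 × 1459/415 = 808.60 V.
Secondary of T2: V = 808.60 × 1672/1804 = 749.44 V.
Secondary of T3: V = 749.44 × 2338/561 = 3123.3 V.
I_load = 3123.3/40000 = 0.078083 A, so P_out = 3123.3 × 0.078083 = 243.88 W.
All ideal ⇒ P_in = P_out, so I_supply = 243.88/230 = 1.06 A.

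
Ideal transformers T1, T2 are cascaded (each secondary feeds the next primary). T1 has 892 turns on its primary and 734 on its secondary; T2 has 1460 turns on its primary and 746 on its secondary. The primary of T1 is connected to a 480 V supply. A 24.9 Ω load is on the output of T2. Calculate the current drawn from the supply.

I_supply ≈ 3.41 A

After T1: V = 480.00 × 734/892 = 394.98 V.
After T2: V = 394.98 × 746/1460 = 201.82 V.
I_load = 201.82/24.9 = 8.1051 A, so P_out = 201.82 × 8.1051 = 1635.8 W.
All ideal ⇒ P_in = P_out, so I_supply = 1635.8/480 = 3.41 A.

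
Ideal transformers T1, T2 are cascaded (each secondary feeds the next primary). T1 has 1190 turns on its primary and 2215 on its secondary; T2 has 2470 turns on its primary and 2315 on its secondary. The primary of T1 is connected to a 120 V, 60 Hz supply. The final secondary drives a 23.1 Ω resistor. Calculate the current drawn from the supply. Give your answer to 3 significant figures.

I_supply ≈ 15.8 A

Secondary of T1: V = 120.00 × 2215/1190 = 223.36 V.
Secondary of T2: V = 223.36 × 2315/2470 = 209.34 V.
I_load = 209.34/23.1 = 9.0625 A, so P_out = 209.34 × 9.0625 = 1897.2 W.
All ideal ⇒ P_in = P_out, so I_supply = 1897.2/120 = 15.8 A.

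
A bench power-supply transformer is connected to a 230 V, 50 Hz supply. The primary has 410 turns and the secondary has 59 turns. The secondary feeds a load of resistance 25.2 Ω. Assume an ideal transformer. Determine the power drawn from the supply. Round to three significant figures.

V_s = V_p × N_s/N_p = 230 × 59/410 = 33.098 V.
I_s = V_s/R = 33.098/25.2 = 1.3134 A.
I_p = I_s × N_s/N_p = 1.3134 × 59/410 = 0.18900 A.
P = V_p I_p = 230 × 0.18900 = 43.5 W.

P ≈ 43.5 W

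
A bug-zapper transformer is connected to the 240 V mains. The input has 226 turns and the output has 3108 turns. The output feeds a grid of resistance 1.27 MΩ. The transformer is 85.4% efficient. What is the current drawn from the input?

V_out = 240 × 3108/226 = 3300.5 V.
I_out = V_out/R = 3300.5/(1.27×10^6) = 0.0025988 A.
P_out = V_out I_out = 3300.5 × 0.0025988 = 8.5776 W.
P_in = P_out/η = 8.5776/0.854 = 10.044 W.
I_in = P_in/V_in = 10.044/240 = 0.0418 A.

I_in ≈ 0.0418 A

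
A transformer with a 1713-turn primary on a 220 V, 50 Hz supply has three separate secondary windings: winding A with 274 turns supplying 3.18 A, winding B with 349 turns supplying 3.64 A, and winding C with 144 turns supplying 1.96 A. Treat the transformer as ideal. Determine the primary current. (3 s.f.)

I_p ≈ 1.42 A

V_A = 220 × 274/1713 = 35.190 V; V_B = 220 × 349/1713 = 44.822 V; V_C = 220 × 144/1713 = 18.494 V.
P_out = V_A I_A + V_B I_B + V_C I_C = 35.190×3.18 + 44.822×3.64 + 18.494×1.96 = 111.90 + 163.15 + 36.248 = 311.30 W.
Ideal ⇒ P_in = P_out, so I_p = P_out/V_p = 311.30/220 = 1.42 A.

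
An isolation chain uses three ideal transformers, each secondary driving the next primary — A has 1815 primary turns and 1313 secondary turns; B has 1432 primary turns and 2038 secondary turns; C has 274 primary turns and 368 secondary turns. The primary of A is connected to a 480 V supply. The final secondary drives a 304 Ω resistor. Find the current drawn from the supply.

After A: V = 480.00 × 1313/1815 = 347.24 V.
After B: V = 347.24 × 2038/1432 = 494.19 V.
After C: V = 494.19 × 368/274 = 663.72 V.
I_load = 663.72/304 = 2.1833 A, so P_out = 663.72 × 2.1833 = 1449.1 W.
All ideal ⇒ P_in = P_out, so I_supply = 1449.1/480 = 3.02 A.

I_supply ≈ 3.02 A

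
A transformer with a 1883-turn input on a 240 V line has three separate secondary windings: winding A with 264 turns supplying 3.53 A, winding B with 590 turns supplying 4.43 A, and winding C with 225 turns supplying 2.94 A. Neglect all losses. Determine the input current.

V_A = 240 × 264/1883 = 33.648 V; V_B = 240 × 590/1883 = 75.199 V; V_C = 240 × 225/1883 = 28.678 V.
P_out = V_A I_A + V_B I_B + V_C I_C = 33.648×3.53 + 75.199×4.43 + 28.678×2.94 = 118.78 + 333.13 + 84.312 = 536.22 W.
Ideal ⇒ P_in = P_out, so I_in = P_out/V_in = 536.22/240 = 2.23 A.

I_in ≈ 2.23 A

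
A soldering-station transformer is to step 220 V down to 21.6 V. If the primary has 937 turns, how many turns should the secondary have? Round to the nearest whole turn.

N_s/N_p = V_s/V_p, so N_s = 937 × 21.6/220 = 92.0 ≈ 92 turns.

N_s = 92 turns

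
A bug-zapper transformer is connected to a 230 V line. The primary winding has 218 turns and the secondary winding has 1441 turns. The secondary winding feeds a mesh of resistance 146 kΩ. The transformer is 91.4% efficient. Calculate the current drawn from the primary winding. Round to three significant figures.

V_s = 230 × 1441/218 = 1520.3 V.
I_s = V_s/R = 1520.3/146000 = 0.010413 A.
P_out = V_s I_s = 1520.3 × 0.010413 = 15.831 W.
P_in = P_out/η = 15.831/0.914 = 17.321 W.
I_p = P_in/V_p = 17.321/230 = 0.0753 A.

I_p ≈ 0.0753 A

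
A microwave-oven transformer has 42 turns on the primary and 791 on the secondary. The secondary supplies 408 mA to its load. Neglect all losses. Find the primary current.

For an ideal transformer I_p/I_s = N_s/N_p, so I_p = 0.408 × 791/42 = 7.68 A.

I_p ≈ 7.68 A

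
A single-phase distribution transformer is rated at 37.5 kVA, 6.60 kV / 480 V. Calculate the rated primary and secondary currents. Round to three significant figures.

I_p ≈ 5.68 A, I_s ≈ 78.1 A

I_p = S/V_p = 37500/6600 = 5.68 A.
I_s = S/V_s = 37500/480 = 78.1 A.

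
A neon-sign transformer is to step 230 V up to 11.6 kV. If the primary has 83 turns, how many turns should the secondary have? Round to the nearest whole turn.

N_s = 4186 turns

N_s/N_p = V_s/V_p, so N_s = 83 × 11600/230 = 4186.1 ≈ 4186 turns.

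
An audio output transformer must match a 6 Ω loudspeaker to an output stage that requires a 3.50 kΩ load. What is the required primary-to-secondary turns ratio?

N_p/N_s ≈ 24.2

Z_p/Z_s = (N_p/N_s)², so N_p/N_s = √(3500/6) = √583 = 24.2.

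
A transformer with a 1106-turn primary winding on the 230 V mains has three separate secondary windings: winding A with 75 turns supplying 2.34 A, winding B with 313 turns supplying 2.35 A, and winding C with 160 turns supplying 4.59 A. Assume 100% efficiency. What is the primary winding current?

V_A = 230 × 75/1106 = 15.597 V; V_B = 230 × 313/1106 = 65.090 V; V_C = 230 × 160/1106 = 33.273 V.
P_out = V_A I_A + V_B I_B + V_C I_C = 15.597×2.34 + 65.090×2.35 + 33.273×4.59 = 36.496 + 152.96 + 152.72 = 342.18 W.
Ideal ⇒ P_in = P_out, so I_p = P_out/V_p = 342.18/230 = 1.49 A.

I_p ≈ 1.49 A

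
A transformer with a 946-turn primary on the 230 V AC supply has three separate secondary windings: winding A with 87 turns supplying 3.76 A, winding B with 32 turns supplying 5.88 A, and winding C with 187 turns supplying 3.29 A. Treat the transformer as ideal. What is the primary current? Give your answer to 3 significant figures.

I_p ≈ 1.20 A

V_A = 230 × 87/946 = 21.152 V; V_B = 230 × 32/946 = 7.7801 V; V_C = 230 × 187/946 = 45.465 V.
P_out = V_A I_A + V_B I_B + V_C I_C = 21.152×3.76 + 7.7801×5.88 + 45.465×3.29 = 79.532 + 45.747 + 149.58 = 274.86 W.
Ideal ⇒ P_in = P_out, so I_p = P_out/V_p = 274.86/230 = 1.20 A.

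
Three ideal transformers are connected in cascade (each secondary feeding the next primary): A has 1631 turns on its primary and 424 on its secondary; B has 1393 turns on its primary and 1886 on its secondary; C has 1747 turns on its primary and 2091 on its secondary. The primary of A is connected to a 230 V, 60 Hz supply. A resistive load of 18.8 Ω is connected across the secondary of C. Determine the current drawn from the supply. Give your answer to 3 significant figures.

I_supply ≈ 2.17 A

Secondary of A: V = 230.00 × 424/1631 = 59.792 V.
Secondary of B: V = 59.792 × 1886/1393 = 80.953 V.
Secondary of C: V = 80.953 × 2091/1747 = 96.893 V.
I_load = 96.893/18.8 = 5.1539 A, so P_out = 96.893 × 5.1539 = 499.37 W.
All ideal ⇒ P_in = P_out, so I_supply = 499.37/230 = 2.17 A.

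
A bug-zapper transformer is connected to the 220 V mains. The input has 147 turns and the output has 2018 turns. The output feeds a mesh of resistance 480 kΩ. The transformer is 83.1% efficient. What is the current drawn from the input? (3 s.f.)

V_out = 220 × 2018/147 = 3020.1 V.
I_out = V_out/R = 3020.1/480000 = 0.0062920 A.
P_out = V_out I_out = 3020.1 × 0.0062920 = 19.003 W.
P_in = P_out/η = 19.003/0.831 = 22.867 W.
I_in = P_in/V_in = 22.867/220 = 0.104 A.

I_in ≈ 0.104 A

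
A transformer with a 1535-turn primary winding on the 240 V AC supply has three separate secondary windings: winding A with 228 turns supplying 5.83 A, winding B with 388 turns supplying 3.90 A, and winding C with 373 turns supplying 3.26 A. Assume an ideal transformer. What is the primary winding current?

I_p ≈ 2.64 A

V_A = 240 × 228/1535 = 35.648 V; V_B = 240 × 388/1535 = 60.664 V; V_C = 240 × 373/1535 = 58.319 V.
P_out = V_A I_A + V_B I_B + V_C I_C = 35.648×5.83 + 60.664×3.90 + 58.319×3.26 = 207.83 + 236.59 + 190.12 = 634.54 W.
Ideal ⇒ P_in = P_out, so I_p = P_out/V_p = 634.54/240 = 2.64 A.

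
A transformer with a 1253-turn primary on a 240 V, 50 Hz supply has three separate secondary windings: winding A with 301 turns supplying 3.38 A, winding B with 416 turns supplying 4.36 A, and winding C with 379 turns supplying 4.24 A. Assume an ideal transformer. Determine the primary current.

V_A = 240 × 301/1253 = 57.654 V; V_B = 240 × 416/1253 = 79.681 V; V_C = 240 × 379/1253 = 72.594 V.
P_out = V_A I_A + V_B I_B + V_C I_C = 57.654×3.38 + 79.681×4.36 + 72.594×4.24 = 194.87 + 347.41 + 307.80 = 850.08 W.
Ideal ⇒ P_in = P_out, so I_p = P_out/V_p = 850.08/240 = 3.54 A.

I_p ≈ 3.54 A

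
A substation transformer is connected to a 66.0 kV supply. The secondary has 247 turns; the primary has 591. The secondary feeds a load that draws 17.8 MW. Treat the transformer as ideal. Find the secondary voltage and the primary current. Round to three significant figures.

V_s ≈ 27600 V, I_p ≈ 270 A

V_s = V_p × N_s/N_p = 66000 × 247/591 = 27584 V.
I_s = P/V_s = 1.78×10^7/27584 = 645.31 A.
I_p = I_s × N_s/N_p = 645.31 × 247/591 = 270 A.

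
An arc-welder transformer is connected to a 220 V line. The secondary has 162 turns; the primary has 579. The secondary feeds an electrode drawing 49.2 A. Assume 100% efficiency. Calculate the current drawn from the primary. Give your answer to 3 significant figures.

For an ideal transformer I_p N_p = I_s N_s, so I_p = 49.2 × 162/579 = 13.8 A.

I_p ≈ 13.8 A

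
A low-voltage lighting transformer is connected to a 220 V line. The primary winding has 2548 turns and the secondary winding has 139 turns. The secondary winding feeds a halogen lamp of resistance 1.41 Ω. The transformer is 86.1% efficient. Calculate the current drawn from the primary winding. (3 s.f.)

I_p ≈ 0.539 A

V_s = 220 × 139/2548 = 12.002 V.
I_s = V_s/R = 12.002/1.41 = 8.5118 A.
P_out = V_s I_s = 12.002 × 8.5118 = 102.15 W.
P_in = P_out/η = 102.15/0.861 = 118.65 W.
I_p = P_in/V_p = 118.65/220 = 0.539 A.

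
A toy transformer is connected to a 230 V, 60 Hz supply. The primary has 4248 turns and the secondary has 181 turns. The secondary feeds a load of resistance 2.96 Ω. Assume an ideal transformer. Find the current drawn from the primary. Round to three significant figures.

I_p ≈ 0.141 A

V_s = V_p × N_s/N_p = 230 × 181/4248 = 9.7999 V.
I_s = V_s/R = 9.7999/2.96 = 3.3108 A.
For an ideal transformer I_p N_p = I_s N_s, so I_p = 3.3108 × 181/4248 = 0.141 A.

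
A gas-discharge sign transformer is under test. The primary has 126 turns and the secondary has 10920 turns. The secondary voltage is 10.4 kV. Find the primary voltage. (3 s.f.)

V_p ≈ 120 V

V_p/V_s = N_p/N_s, so V_p = 10400 × 126/10920 = 120 V.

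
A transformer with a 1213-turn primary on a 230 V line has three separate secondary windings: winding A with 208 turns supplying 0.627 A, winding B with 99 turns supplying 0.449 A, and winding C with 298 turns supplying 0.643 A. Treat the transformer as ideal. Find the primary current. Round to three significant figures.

V_A = 230 × 208/1213 = 39.439 V; V_B = 230 × 99/1213 = 18.772 V; V_C = 230 × 298/1213 = 56.505 V.
P_out = V_A I_A + V_B I_B + V_C I_C = 39.439×0.627 + 18.772×0.449 + 56.505×0.643 = 24.729 + 8.4285 + 36.332 = 69.489 W.
Ideal ⇒ P_in = P_out, so I_p = P_out/V_p = 69.489/230 = 0.302 A.

I_p ≈ 0.302 A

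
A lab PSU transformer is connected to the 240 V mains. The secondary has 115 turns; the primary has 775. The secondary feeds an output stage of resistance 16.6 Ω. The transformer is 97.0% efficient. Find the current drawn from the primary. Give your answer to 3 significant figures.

I_p ≈ 0.328 A

V_s = 240 × 115/775 = 35.613 V.
I_s = V_s/R = 35.613/16.6 = 2.1454 A.
P_out = V_s I_s = 35.613 × 2.1454 = 76.402 W.
P_in = P_out/η = 76.402/0.970 = 78.765 W.
I_p = P_in/V_p = 78.765/240 = 0.328 A.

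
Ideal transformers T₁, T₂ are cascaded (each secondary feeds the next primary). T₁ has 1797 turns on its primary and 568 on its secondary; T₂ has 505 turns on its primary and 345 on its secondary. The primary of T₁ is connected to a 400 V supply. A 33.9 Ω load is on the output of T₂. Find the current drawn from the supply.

Secondary of T₁: V = 400.00 × 568/1797 = 126.43 V.
Secondary of T₂: V = 126.43 × 345/505 = 86.375 V.
I_load = 86.375/33.9 = 2.5479 A, so P_out = 86.375 × 2.5479 = 220.08 W.
All ideal ⇒ P_in = P_out, so I_supply = 220.08/400 = 0.550 A.

I_supply ≈ 0.550 A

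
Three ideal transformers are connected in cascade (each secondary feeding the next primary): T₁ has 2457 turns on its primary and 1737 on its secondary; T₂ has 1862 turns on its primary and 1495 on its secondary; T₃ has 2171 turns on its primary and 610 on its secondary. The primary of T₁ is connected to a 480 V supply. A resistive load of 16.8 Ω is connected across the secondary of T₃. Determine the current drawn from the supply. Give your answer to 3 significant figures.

I_supply ≈ 0.727 A

Secondary of T₁: V = 480.00 × 1737/2457 = 339.34 V.
Secondary of T₂: V = 339.34 × 1495/1862 = 272.46 V.
Secondary of T₃: V = 272.46 × 610/2171 = 76.554 V.
I_load = 76.554/16.8 = 4.5568 A, so P_out = 76.554 × 4.5568 = 348.84 W.
All ideal ⇒ P_in = P_out, so I_supply = 348.84/480 = 0.727 A.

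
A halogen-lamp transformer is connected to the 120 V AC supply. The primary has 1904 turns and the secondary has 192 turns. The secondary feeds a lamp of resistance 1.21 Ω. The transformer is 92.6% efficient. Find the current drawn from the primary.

V_s = 120 × 192/1904 = 12.101 V.
I_s = V_s/R = 12.101/1.21 = 10.001 A.
P_out = V_s I_s = 12.101 × 10.001 = 121.02 W.
P_in = P_out/η = 121.02/0.926 = 130.69 W.
I_p = P_in/V_p = 130.69/120 = 1.09 A.

I_p ≈ 1.09 A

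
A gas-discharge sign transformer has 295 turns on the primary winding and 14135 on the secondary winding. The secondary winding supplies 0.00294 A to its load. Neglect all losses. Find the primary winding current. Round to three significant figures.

I_p ≈ 0.141 A

For an ideal transformer I_p/I_s = N_s/N_p, so I_p = 0.00294 × 14135/295 = 0.141 A.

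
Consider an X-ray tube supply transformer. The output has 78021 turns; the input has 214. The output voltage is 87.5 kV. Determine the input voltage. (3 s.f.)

V_in/V_out = N_in/N_out, so V_in = 87500 × 214/78021 = 240 V.

V_in ≈ 240 V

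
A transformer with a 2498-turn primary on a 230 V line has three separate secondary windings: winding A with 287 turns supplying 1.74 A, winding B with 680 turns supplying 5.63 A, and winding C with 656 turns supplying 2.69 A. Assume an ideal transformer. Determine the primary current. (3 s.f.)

I_p ≈ 2.44 A

V_A = 230 × 287/2498 = 26.425 V; V_B = 230 × 680/2498 = 62.610 V; V_C = 230 × 656/2498 = 60.400 V.
P_out = V_A I_A + V_B I_B + V_C I_C = 26.425×1.74 + 62.610×5.63 + 60.400×2.69 = 45.980 + 352.49 + 162.48 = 560.95 W.
Ideal ⇒ P_in = P_out, so I_p = P_out/V_p = 560.95/230 = 2.44 A.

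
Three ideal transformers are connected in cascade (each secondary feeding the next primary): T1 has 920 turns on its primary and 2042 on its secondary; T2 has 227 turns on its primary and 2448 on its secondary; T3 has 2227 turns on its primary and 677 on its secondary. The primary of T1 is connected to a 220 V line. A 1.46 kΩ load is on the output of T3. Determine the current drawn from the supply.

After T1: V = 220.00 × 2042/920 = 488.30 V.
After T2: V = 488.30 × 2448/227 = 5265.9 V.
After T3: V = 5265.9 × 677/2227 = 1600.8 V.
I_load = 1600.8/1460 = 1.0965 A, so P_out = 1600.8 × 1.0965 = 1755.2 W.
All ideal ⇒ P_in = P_out, so I_supply = 1755.2/220 = 7.98 A.

I_supply ≈ 7.98 A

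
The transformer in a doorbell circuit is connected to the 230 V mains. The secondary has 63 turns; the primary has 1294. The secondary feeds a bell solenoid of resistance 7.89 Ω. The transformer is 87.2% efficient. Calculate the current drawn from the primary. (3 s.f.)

I_p ≈ 0.0792 A

V_s = 230 × 63/1294 = 11.198 V.
I_s = V_s/R = 11.198/7.89 = 1.4192 A.
P_out = V_s I_s = 11.198 × 1.4192 = 15.892 W.
P_in = P_out/η = 15.892/0.872 = 18.225 W.
I_p = P_in/V_p = 18.225/230 = 0.0792 A.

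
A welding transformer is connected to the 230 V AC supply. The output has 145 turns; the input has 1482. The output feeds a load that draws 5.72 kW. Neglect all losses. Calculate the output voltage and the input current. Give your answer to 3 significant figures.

V_out = V_in × N_out/N_in = 230 × 145/1482 = 22.503 V.
I_out = P/V_out = 5720/22.503 = 254.18 A.
I_in = I_out × N_out/N_in = 254.18 × 145/1482 = 24.9 A.

V_out ≈ 22.5 V, I_in ≈ 24.9 A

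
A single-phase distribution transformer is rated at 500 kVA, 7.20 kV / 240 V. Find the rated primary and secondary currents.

I_p ≈ 69.4 A, I_s ≈ 2080 A

I_p = S/V_p = 500000/7200 = 69.4 A.
I_s = S/V_s = 500000/240 = 2080 A.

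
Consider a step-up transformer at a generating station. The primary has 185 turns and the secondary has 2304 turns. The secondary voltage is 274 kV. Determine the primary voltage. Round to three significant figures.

V_p/V_s = N_p/N_s, so V_p = 274000 × 185/2304 = 22000 V.

V_p ≈ 22000 V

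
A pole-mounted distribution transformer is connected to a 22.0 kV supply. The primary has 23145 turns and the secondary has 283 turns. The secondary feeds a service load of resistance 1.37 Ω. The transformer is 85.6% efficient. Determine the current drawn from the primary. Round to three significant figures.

I_p ≈ 2.80 A

V_s = 22000 × 283/23145 = 269.00 V.
I_s = V_s/R = 269.00/1.37 = 196.35 A.
P_out = V_s I_s = 269.00 × 196.35 = 52818 W.
P_in = P_out/η = 52818/0.856 = 61703 W.
I_p = P_in/V_p = 61703/22000 = 2.80 A.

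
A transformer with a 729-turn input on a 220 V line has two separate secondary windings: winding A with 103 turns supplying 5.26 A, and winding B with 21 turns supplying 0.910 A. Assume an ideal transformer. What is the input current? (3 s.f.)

I_in ≈ 0.769 A

V_A = 220 × 103/729 = 31.084 V; V_B = 220 × 21/729 = 6.3374 V.
P_out = V_A I_A + V_B I_B = 31.084×5.26 + 6.3374×0.910 = 163.50 + 5.7671 = 169.27 W.
Ideal ⇒ P_in = P_out, so I_in = P_out/V_in = 169.27/220 = 0.769 A.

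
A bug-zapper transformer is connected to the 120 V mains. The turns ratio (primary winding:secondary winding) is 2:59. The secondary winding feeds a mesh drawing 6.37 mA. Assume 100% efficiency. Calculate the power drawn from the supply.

I_p = I_s × N_s/N_p = 0.00637 × 59/2 = 0.18791 A.
P = V_p I_p = 120 × 0.18791 = 22.5 W.

P ≈ 22.5 W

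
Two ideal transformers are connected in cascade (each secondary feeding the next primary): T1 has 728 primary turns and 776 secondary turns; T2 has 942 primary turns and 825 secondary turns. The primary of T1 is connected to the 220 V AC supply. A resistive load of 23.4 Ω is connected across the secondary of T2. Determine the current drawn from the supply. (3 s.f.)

I_supply ≈ 8.19 A

Secondary of T1: V = 220.00 × 776/728 = 234.51 V.
Secondary of T2: V = 234.51 × 825/942 = 205.38 V.
I_load = 205.38/23.4 = 8.7769 A, so P_out = 205.38 × 8.7769 = 1802.6 W.
All ideal ⇒ P_in = P_out, so I_supply = 1802.6/220 = 8.19 A.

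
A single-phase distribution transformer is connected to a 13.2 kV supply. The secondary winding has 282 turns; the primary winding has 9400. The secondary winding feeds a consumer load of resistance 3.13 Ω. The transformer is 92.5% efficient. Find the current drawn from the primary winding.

V_s = 13200 × 282/9400 = 396.00 V.
I_s = V_s/R = 396.00/3.13 = 126.52 A.
P_out = V_s I_s = 396.00 × 126.52 = 50101 W.
P_in = P_out/η = 50101/0.925 = 54163 W.
I_p = P_in/V_p = 54163/13200 = 4.10 A.

I_p ≈ 4.10 A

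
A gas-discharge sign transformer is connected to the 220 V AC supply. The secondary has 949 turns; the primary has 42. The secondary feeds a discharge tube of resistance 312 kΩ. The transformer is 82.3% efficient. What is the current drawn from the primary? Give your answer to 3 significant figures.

I_p ≈ 0.437 A

V_s = 220 × 949/42 = 4971.0 V.
I_s = V_s/R = 4971.0/312000 = 0.015933 A.
P_out = V_s I_s = 4971.0 × 0.015933 = 79.200 W.
P_in = P_out/η = 79.200/0.823 = 96.233 W.
I_p = P_in/V_p = 96.233/220 = 0.437 A.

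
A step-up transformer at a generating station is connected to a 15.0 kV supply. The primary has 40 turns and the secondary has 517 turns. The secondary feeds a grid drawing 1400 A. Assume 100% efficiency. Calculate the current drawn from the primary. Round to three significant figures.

For an ideal transformer I_p N_p = I_s N_s, so I_p = 1400 × 517/40 = 18100 A.

I_p ≈ 18100 A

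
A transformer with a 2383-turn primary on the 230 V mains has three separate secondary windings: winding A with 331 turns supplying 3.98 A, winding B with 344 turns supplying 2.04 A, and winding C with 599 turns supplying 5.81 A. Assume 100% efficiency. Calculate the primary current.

V_A = 230 × 331/2383 = 31.947 V; V_B = 230 × 344/2383 = 33.202 V; V_C = 230 × 599/2383 = 57.814 V.
P_out = V_A I_A + V_B I_B + V_C I_C = 31.947×3.98 + 33.202×2.04 + 57.814×5.81 = 127.15 + 67.732 + 335.90 = 530.78 W.
Ideal ⇒ P_in = P_out, so I_p = P_out/V_p = 530.78/230 = 2.31 A.

I_p ≈ 2.31 A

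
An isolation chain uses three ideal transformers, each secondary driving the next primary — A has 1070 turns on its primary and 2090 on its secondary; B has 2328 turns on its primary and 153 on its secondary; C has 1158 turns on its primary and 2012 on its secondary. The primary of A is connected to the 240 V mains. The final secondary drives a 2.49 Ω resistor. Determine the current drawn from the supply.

Secondary of A: V = 240.00 × 2090/1070 = 468.79 V.
Secondary of B: V = 468.79 × 153/2328 = 30.809 V.
Secondary of C: V = 30.809 × 2012/1158 = 53.531 V.
I_load = 53.531/2.49 = 21.498 A, so P_out = 53.531 × 21.498 = 1150.8 W.
All ideal ⇒ P_in = P_out, so I_supply = 1150.8/240 = 4.80 A.

I_supply ≈ 4.80 A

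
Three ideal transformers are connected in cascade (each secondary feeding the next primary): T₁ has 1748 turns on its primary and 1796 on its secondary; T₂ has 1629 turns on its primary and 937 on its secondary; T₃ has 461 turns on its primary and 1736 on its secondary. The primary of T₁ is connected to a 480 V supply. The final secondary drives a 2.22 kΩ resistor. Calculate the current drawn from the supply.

I_supply ≈ 1.07 A

After T₁: V = 480.00 × 1796/1748 = 493.18 V.
After T₂: V = 493.18 × 937/1629 = 283.68 V.
After T₃: V = 283.68 × 1736/461 = 1068.3 V.
I_load = 1068.3/2220 = 0.48119 A, so P_out = 1068.3 × 0.48119 = 514.04 W.
All ideal ⇒ P_in = P_out, so I_supply = 514.04/480 = 1.07 A.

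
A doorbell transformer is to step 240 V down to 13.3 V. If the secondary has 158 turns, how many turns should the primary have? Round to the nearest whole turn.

N_p = 2851 turns

N_p/N_s = V_p/V_s, so N_p = 158 × 240/13.3 = 2851.1 ≈ 2851 turns.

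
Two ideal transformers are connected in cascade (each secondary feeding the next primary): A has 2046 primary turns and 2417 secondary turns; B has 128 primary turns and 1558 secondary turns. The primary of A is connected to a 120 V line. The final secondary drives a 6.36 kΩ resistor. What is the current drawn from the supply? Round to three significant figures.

Secondary of A: V = 120.00 × 2417/2046 = 141.76 V.
Secondary of B: V = 141.76 × 1558/128 = 1725.5 V.
I_load = 1725.5/6360 = 0.27130 A, so P_out = 1725.5 × 0.27130 = 468.13 W.
All ideal ⇒ P_in = P_out, so I_supply = 468.13/120 = 3.90 A.

I_supply ≈ 3.90 A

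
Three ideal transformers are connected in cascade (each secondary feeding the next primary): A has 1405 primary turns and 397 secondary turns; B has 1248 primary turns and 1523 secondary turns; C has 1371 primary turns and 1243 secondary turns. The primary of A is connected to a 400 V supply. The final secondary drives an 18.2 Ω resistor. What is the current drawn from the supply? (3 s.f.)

Secondary of A: V = 400.00 × 397/1405 = 113.02 V.
Secondary of B: V = 113.02 × 1523/1248 = 137.93 V.
Secondary of C: V = 137.93 × 1243/1371 = 125.05 V.
I_load = 125.05/18.2 = 6.8710 A, so P_out = 125.05 × 6.8710 = 859.24 W.
All ideal ⇒ P_in = P_out, so I_supply = 859.24/400 = 2.15 A.

I_supply ≈ 2.15 A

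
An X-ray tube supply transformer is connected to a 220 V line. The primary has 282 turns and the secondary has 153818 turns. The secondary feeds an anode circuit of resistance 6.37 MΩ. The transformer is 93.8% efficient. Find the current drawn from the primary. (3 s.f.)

I_p ≈ 11.0 A

V_s = 220 × 153818/282 = 120000 V.
I_s = V_s/R = 120000/(6.37×10^6) = 0.018838 A.
P_out = V_s I_s = 120000 × 0.018838 = 2260.6 W.
P_in = P_out/η = 2260.6/0.938 = 2410.0 W.
I_p = P_in/V_p = 2410.0/220 = 11.0 A.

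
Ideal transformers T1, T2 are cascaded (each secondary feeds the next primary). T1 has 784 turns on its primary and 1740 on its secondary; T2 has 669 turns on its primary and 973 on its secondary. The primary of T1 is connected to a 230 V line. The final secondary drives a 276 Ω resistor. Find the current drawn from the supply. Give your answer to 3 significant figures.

I_supply ≈ 8.68 A

After T1: V = 230.00 × 1740/784 = 510.46 V.
After T2: V = 510.46 × 973/669 = 742.42 V.
I_load = 742.42/276 = 2.6899 A, so P_out = 742.42 × 2.6899 = 1997.0 W.
All ideal ⇒ P_in = P_out, so I_supply = 1997.0/230 = 8.68 A.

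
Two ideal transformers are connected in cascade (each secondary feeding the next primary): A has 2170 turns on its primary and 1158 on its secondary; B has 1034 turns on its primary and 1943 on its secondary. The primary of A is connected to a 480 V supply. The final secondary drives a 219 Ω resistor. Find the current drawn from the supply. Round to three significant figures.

After A: V = 480.00 × 1158/2170 = 256.15 V.
After B: V = 256.15 × 1943/1034 = 481.33 V.
I_load = 481.33/219 = 2.1979 A, so P_out = 481.33 × 2.1979 = 1057.9 W.
All ideal ⇒ P_in = P_out, so I_supply = 1057.9/480 = 2.20 A.

I_supply ≈ 2.20 A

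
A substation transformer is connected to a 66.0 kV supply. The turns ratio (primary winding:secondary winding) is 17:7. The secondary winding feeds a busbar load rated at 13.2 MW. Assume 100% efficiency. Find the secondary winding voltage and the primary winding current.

V_s ≈ 27200 V, I_p ≈ 200 A

V_s = V_p × N_s/N_p = 66000 × 7/17 = 27176 V.
I_s = P/V_s = 1.32×10^7/27176 = 485.71 A.
I_p = I_s × N_s/N_p = 485.71 × 7/17 = 200 A.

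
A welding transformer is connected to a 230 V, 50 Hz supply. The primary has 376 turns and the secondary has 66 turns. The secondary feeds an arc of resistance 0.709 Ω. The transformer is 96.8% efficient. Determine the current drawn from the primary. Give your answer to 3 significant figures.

I_p ≈ 10.3 A

V_s = 230 × 66/376 = 40.372 V.
I_s = V_s/R = 40.372/0.709 = 56.943 A.
P_out = V_s I_s = 40.372 × 56.943 = 2298.9 W.
P_in = P_out/η = 2298.9/0.968 = 2374.9 W.
I_p = P_in/V_p = 2374.9/230 = 10.3 A.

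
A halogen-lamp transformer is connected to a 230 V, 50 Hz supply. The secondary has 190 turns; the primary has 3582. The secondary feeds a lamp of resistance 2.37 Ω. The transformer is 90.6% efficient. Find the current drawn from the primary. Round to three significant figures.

I_p ≈ 0.301 A

V_s = 230 × 190/3582 = 12.200 V.
I_s = V_s/R = 12.200/2.37 = 5.1476 A.
P_out = V_s I_s = 12.200 × 5.1476 = 62.801 W.
P_in = P_out/η = 62.801/0.906 = 69.316 W.
I_p = P_in/V_p = 69.316/230 = 0.301 A.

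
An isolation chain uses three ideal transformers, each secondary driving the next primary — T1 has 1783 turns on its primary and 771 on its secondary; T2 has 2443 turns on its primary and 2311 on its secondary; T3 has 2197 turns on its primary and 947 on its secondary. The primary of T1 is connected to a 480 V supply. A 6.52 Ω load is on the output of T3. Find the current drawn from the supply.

I_supply ≈ 2.29 A

After T1: V = 480.00 × 771/1783 = 207.56 V.
After T2: V = 207.56 × 2311/2443 = 196.35 V.
After T3: V = 196.35 × 947/2197 = 84.633 V.
I_load = 84.633/6.52 = 12.981 A, so P_out = 84.633 × 12.981 = 1098.6 W.
All ideal ⇒ P_in = P_out, so I_supply = 1098.6/480 = 2.29 A.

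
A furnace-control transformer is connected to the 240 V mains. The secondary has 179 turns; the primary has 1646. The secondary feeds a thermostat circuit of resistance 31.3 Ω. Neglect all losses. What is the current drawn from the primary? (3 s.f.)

I_p ≈ 0.0907 A

V_s = V_p × N_s/N_p = 240 × 179/1646 = 26.100 V.
I_s = V_s/R = 26.100/31.3 = 0.83385 A.
For an ideal transformer I_p N_p = I_s N_s, so I_p = 0.83385 × 179/1646 = 0.0907 A.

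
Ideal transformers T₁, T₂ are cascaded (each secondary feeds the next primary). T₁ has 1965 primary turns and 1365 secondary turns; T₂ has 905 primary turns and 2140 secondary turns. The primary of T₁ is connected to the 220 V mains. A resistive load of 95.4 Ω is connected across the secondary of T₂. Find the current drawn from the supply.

I_supply ≈ 6.22 A

Secondary of T₁: V = 220.00 × 1365/1965 = 152.82 V.
Secondary of T₂: V = 152.82 × 2140/905 = 361.37 V.
I_load = 361.37/95.4 = 3.7880 A, so P_out = 361.37 × 3.7880 = 1368.9 W.
All ideal ⇒ P_in = P_out, so I_supply = 1368.9/220 = 6.22 A.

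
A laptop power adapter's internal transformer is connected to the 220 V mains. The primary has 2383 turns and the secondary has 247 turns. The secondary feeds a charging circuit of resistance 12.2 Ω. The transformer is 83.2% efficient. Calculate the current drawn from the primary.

V_s = 220 × 247/2383 = 22.803 V.
I_s = V_s/R = 22.803/12.2 = 1.8691 A.
P_out = V_s I_s = 22.803 × 1.8691 = 42.622 W.
P_in = P_out/η = 42.622/0.832 = 51.228 W.
I_p = P_in/V_p = 51.228/220 = 0.233 A.

I_p ≈ 0.233 A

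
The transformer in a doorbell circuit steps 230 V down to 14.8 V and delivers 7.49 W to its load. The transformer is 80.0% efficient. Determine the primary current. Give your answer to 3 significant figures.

I_p ≈ 0.0407 A

P_in = P_out/η = 7.49/0.800 = 9.3625 W.
I_p = P_in/V_p = 9.3625/230 = 0.0407 A.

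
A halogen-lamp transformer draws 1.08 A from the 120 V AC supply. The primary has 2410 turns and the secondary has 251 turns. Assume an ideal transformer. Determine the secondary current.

I_s/I_p = N_p/N_s, so I_s = 1.08 × 2410/251 = 10.4 A.

I_s ≈ 10.4 A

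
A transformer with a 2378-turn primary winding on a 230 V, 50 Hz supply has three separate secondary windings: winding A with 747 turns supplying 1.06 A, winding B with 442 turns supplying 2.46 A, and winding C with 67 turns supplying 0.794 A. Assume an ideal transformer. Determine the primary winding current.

I_p ≈ 0.813 A

V_A = 230 × 747/2378 = 72.250 V; V_B = 230 × 442/2378 = 42.750 V; V_C = 230 × 67/2378 = 6.4802 V.
P_out = V_A I_A + V_B I_B + V_C I_C = 72.250×1.06 + 42.750×2.46 + 6.4802×0.794 = 76.585 + 105.17 + 5.1453 = 186.90 W.
Ideal ⇒ P_in = P_out, so I_p = P_out/V_p = 186.90/230 = 0.813 A.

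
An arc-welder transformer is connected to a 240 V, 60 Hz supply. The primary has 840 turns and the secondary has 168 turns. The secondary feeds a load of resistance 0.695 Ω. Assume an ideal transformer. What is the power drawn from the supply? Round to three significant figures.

V_s = V_p × N_s/N_p = 240 × 168/840 = 48.000 V.
I_s = V_s/R = 48.000/0.695 = 69.065 A.
I_p = I_s × N_s/N_p = 69.065 × 168/840 = 13.813 A.
P = V_p I_p = 240 × 13.813 = 3320 W.

P ≈ 3320 W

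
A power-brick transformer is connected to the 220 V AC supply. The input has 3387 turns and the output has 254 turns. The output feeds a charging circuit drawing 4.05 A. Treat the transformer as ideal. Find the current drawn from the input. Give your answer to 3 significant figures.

For an ideal transformer I_in N_in = I_out N_out, so I_in = 4.05 × 254/3387 = 0.304 A.

I_in ≈ 0.304 A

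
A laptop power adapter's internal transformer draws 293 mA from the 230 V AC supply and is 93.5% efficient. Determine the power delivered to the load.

P_in = V_p I_p = 230 × 0.293 = 67.390 W.
P_out = η P_in = 0.935 × 67.390 = 63.0 W.

P_out ≈ 63.0 W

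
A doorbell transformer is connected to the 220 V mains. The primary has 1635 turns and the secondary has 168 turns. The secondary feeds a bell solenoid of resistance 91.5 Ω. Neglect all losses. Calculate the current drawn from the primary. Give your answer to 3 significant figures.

I_p ≈ 0.0254 A

V_s = V_p × N_s/N_p = 220 × 168/1635 = 22.606 V.
I_s = V_s/R = 22.606/91.5 = 0.24705 A.
For an ideal transformer I_p N_p = I_s N_s, so I_p = 0.24705 × 168/1635 = 0.0254 A.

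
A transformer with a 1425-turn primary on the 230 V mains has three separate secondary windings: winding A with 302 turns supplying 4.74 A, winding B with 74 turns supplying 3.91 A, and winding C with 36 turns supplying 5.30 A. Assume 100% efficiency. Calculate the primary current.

I_p ≈ 1.34 A

V_A = 230 × 302/1425 = 48.744 V; V_B = 230 × 74/1425 = 11.944 V; V_C = 230 × 36/1425 = 5.8105 V.
P_out = V_A I_A + V_B I_B + V_C I_C = 48.744×4.74 + 11.944×3.91 + 5.8105×5.30 = 231.05 + 46.700 + 30.796 = 308.54 W.
Ideal ⇒ P_in = P_out, so I_p = P_out/V_p = 308.54/230 = 1.34 A.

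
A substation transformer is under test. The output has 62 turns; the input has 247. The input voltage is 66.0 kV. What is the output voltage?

V_out ≈ 16600 V

V_out/V_in = N_out/N_in, so V_out = 66000 × 62/247 = 16600 V.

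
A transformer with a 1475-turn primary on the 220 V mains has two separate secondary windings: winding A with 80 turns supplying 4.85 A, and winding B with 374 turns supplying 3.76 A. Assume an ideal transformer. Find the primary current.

V_A = 220 × 80/1475 = 11.932 V; V_B = 220 × 374/1475 = 55.783 V.
P_out = V_A I_A + V_B I_B = 11.932×4.85 + 55.783×3.76 = 57.871 + 209.74 = 267.62 W.
Ideal ⇒ P_in = P_out, so I_p = P_out/V_p = 267.62/220 = 1.22 A.

I_p ≈ 1.22 A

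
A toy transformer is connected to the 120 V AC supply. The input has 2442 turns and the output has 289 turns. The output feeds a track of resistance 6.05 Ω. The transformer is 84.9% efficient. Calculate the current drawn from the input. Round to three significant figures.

V_out = 120 × 289/2442 = 14.201 V.
I_out = V_out/R = 14.201/6.05 = 2.3474 A.
P_out = V_out I_out = 14.201 × 2.3474 = 33.336 W.
P_in = P_out/η = 33.336/0.849 = 39.265 W.
I_in = P_in/V_in = 39.265/120 = 0.327 A.

I_in ≈ 0.327 A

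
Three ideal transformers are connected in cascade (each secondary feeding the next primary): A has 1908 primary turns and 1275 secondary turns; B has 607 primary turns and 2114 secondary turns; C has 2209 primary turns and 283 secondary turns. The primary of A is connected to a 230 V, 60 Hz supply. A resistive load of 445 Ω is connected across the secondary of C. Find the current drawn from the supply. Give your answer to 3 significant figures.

After A: V = 230.00 × 1275/1908 = 153.69 V.
After B: V = 153.69 × 2114/607 = 535.27 V.
After C: V = 535.27 × 283/2209 = 68.575 V.
I_load = 68.575/445 = 0.15410 A, so P_out = 68.575 × 0.15410 = 10.568 W.
All ideal ⇒ P_in = P_out, so I_supply = 10.568/230 = 0.0459 A.

I_supply ≈ 0.0459 A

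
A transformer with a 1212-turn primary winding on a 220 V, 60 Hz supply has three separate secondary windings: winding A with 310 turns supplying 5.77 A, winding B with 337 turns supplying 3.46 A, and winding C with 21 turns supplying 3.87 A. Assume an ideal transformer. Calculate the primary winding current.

I_p ≈ 2.50 A

V_A = 220 × 310/1212 = 56.271 V; V_B = 220 × 337/1212 = 61.172 V; V_C = 220 × 21/1212 = 3.8119 V.
P_out = V_A I_A + V_B I_B + V_C I_C = 56.271×5.77 + 61.172×3.46 + 3.8119×3.87 = 324.68 + 211.65 + 14.752 = 551.09 W.
Ideal ⇒ P_in = P_out, so I_p = P_out/V_p = 551.09/220 = 2.50 A.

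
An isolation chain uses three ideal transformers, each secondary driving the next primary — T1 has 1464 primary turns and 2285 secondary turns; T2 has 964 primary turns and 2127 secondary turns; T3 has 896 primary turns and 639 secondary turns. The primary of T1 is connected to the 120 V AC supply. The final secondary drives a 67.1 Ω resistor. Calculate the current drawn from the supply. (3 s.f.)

Secondary of T1: V = 120.00 × 2285/1464 = 187.30 V.
Secondary of T2: V = 187.30 × 2127/964 = 413.25 V.
Secondary of T3: V = 413.25 × 639/896 = 294.72 V.
I_load = 294.72/67.1 = 4.3923 A, so P_out = 294.72 × 4.3923 = 1294.5 W.
All ideal ⇒ P_in = P_out, so I_supply = 1294.5/120 = 10.8 A.

I_supply ≈ 10.8 A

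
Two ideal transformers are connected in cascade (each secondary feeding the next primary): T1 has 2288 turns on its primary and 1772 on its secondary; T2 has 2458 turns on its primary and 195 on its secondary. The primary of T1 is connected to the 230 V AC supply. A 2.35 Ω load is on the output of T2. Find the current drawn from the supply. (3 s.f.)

Secondary of T1: V = 230.00 × 1772/2288 = 178.13 V.
Secondary of T2: V = 178.13 × 195/2458 = 14.132 V.
I_load = 14.132/2.35 = 6.0134 A, so P_out = 14.132 × 6.0134 = 84.978 W.
All ideal ⇒ P_in = P_out, so I_supply = 84.978/230 = 0.369 A.

I_supply ≈ 0.369 A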